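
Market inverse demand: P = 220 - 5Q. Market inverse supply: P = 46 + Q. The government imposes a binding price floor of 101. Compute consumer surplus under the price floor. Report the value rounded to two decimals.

Free-market equilibrium: 220 - 5Q = 46 + Q gives Q* = 29, P* = 75.
At P = 101, buyers demand (220 - 101)/5 = 23.8 while sellers would supply more, so the quantity traded is 23.8 at price 101.
CS is the triangle under demand above 101: (1/2)(23.8)(220 - 101) = 1416.1.

1416.10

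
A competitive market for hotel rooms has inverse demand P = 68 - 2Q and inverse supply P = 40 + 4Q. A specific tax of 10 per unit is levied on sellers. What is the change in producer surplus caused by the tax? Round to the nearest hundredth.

-25.56

Without the tax, 68 - 2Q = 40 + 4Q so Q* = 4.6667 and P* = 58.6667.
With the tax, sellers need 10 more per unit: 68 - 2Q = 40 + 4Q + 10, so Q_t = 3. Buyers pay P_b = 62; sellers receive P_s = P_b - 10 = 52.
Producers lose the trapezoid between P_s and P* out to Q_t plus the triangle from Q_t to Q*: change in PS = 18 - 43.5556 = -25.5556.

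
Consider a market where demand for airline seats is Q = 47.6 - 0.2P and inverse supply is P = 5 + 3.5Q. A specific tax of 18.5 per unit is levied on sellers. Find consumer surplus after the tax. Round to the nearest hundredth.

1592.05

Rewriting demand in inverse form: P = 238 - 5Q.
Pre-tax equilibrium: 238 - 5Q = 5 + 3.5Q gives Q* = 27.4118, P* = 100.9412.
With the tax, sellers need 18.5 more per unit: 238 - 5Q = 5 + 3.5Q + 18.5, so Q_t = 25.2353. Buyers pay P_b = 111.8235; sellers receive P_s = P_b - 18.5 = 93.3235.
CS = (1/2)(Q_t)(238 - P_b) = (1/2)(25.2353)(126.1765) = 1592.0502.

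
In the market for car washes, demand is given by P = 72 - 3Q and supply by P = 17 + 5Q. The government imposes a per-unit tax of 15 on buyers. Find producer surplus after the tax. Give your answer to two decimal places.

Without the tax, 72 - 3Q = 17 + 5Q so Q* = 6.875 and P* = 51.375.
A tax on buyers shifts demand down by 15: (72 - 15) - 3Q = 17 + 5Q, so Q_t = 5. Buyers pay P_b = 57; sellers receive P_s = P_b - 15 = 42.
PS = (1/2)(Q_t)(P_s - 17) = (1/2)(5)(25) = 62.5.

62.50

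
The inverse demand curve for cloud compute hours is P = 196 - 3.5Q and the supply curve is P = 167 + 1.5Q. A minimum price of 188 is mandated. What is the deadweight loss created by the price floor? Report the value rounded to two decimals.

Without the control, 196 - 3.5Q = 167 + 1.5Q so Q* = 5.8 and P* = 175.7.
At P = 188, buyers demand (196 - 188)/3.5 = 2.2857 while sellers would supply more, so the quantity traded is 2.2857 at price 188.
At Q = 2.2857 the demand price is 188 and the supply price is 170.4286. Deadweight loss is the triangle between the curves from 2.2857 to 5.8: (1/2)(188 - 170.4286)(5.8 - 2.2857) = 30.8755.

30.88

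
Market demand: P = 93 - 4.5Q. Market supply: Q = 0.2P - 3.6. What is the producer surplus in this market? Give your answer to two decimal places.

155.82

Rewriting supply in inverse form: P = 18 + 5Q.
Setting demand equal to supply, 75 = 9.5Q, so Q* = 7.8947 and P* = 57.4737.
The supply curve's price intercept is 18, so PS = (1/2)(Q*)(P* - 18) = (1/2)(7.8947)(39.4737) = 155.8172.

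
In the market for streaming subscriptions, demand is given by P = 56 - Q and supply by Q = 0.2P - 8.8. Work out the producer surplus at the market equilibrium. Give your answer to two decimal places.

Rewriting supply in inverse form: P = 44 + 5Q.
Set 56 - Q = 44 + 5Q, which gives 12 = 6Q, so Q* = 2 and P* = 56 - (2) = 54.
The supply curve's price intercept is 44, so PS = (1/2)(Q*)(P* - 44) = (1/2)(2)(10) = 10.

10.00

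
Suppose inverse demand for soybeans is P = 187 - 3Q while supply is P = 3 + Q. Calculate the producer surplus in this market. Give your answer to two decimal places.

1058.00

Setting demand equal to supply, 184 = 4Q, so Q* = 46 and P* = 49.
Producer surplus is the triangle above supply below P*: (1/2)(46)(49 - 3) = (1/2)(46)(46) = 1058.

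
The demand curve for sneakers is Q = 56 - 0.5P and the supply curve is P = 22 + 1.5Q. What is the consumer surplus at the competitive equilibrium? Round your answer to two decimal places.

661.22

Rewriting demand in inverse form: P = 112 - 2Q.
Set 112 - 2Q = 22 + 1.5Q, which gives 90 = 3.5Q, so Q* = 25.7143 and P* = 112 - 2(25.7143) = 60.5714.
The demand choke price is 112, so CS = (1/2)(Q*)(112 - P*) = (1/2)(25.7143)(51.4286) = 661.2245.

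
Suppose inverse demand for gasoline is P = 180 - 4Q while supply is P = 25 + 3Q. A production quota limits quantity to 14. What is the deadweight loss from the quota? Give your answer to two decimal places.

232.07

Unrestricted equilibrium: Q* = (180 - 25)/(4 + 3) = 22.1429.
At Q = 14 the demand price is 180 - 4(14) = 124 and the supply price is 25 + 3(14) = 67.
Deadweight loss is the triangle between the curves from 14 to 22.1429: (1/2)(124 - 67)(22.1429 - 14) = 232.0714.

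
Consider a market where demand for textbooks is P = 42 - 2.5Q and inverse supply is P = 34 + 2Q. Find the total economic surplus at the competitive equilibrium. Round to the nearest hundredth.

7.11

Equilibrium: 42 - 2.5Q = 34 + 2Q, so Q* = 1.7778 and P* = 37.5556.
CS = (1/2)(1.7778)(4.4444) = 3.9506 and PS = (1/2)(1.7778)(3.5556) = 3.1605, so total surplus = 7.1111.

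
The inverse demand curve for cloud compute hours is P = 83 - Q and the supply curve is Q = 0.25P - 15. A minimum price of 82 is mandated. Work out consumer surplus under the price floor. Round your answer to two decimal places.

Rewriting supply in inverse form: P = 60 + 4Q.
Free-market equilibrium: 83 - Q = 60 + 4Q gives Q* = 4.6, P* = 78.4.
At the floor price 82, quantity demanded is (83 - 82)/1 = 1; demand is the short side, so Q = 1 trades at P = 82.
CS is the triangle under demand above 82: (1/2)(1)(83 - 82) = 0.5.

0.50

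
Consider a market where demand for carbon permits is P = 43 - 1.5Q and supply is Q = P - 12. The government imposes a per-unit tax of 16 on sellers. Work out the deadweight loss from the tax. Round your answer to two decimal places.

Rewriting supply in inverse form: P = 12 + Q.
Pre-tax equilibrium: 43 - 1.5Q = 12 + Q gives Q* = 12.4, P* = 24.4.
With the tax, sellers need 16 more per unit: 43 - 1.5Q = 12 + Q + 16, so Q_t = 6. Buyers pay P_b = 34; sellers receive P_s = P_b - 16 = 18.
Deadweight loss is the triangle between the curves from Q_t to Q*: (1/2)(12.4 - 6)(16) = 51.2.

51.20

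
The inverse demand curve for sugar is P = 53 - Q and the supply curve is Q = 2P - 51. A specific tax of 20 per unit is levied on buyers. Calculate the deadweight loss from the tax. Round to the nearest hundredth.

133.33

Rewriting supply in inverse form: P = 25.5 + 0.5Q.
Without the tax, 53 - Q = 25.5 + 0.5Q so Q* = 18.3333 and P* = 34.6667.
With the tax, buyers' net willingness to pay falls by 20: (53 - 20) - Q = 25.5 + 0.5Q, so Q_t = 5. Buyers pay P_b = 48; sellers receive P_s = P_b - 20 = 28.
Deadweight loss is the triangle between the curves from Q_t to Q*: (1/2)(18.3333 - 5)(20) = 133.3333.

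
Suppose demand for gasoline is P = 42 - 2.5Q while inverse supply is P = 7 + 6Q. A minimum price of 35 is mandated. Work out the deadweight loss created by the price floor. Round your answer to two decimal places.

Without the control, 42 - 2.5Q = 7 + 6Q so Q* = 4.1176 and P* = 31.7059.
At the floor price 35, quantity demanded is (42 - 35)/2.5 = 2.8; demand is the short side, so Q = 2.8 trades at P = 35.
The lost-trades triangle has base Q* - 2.8 = 1.3176 and height equal to the gap between the curves at Q = 2.8, which is 35 - 23.8 = 11.2. DWL = (1/2)(1.3176)(11.2) = 7.3788.

7.38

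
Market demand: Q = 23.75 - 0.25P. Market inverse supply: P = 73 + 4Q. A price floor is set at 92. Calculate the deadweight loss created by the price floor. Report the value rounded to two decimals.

Rewriting demand in inverse form: P = 95 - 4Q.
Free-market equilibrium: 95 - 4Q = 73 + 4Q gives Q* = 2.75, P* = 84.
At P = 92, buyers demand (95 - 92)/4 = 0.75 while sellers would supply more, so the quantity traded is 0.75 at price 92.
The lost-trades triangle has base Q* - 0.75 = 2 and height equal to the gap between the curves at Q = 0.75, which is 92 - 76 = 16. DWL = (1/2)(2)(16) = 16.

16.00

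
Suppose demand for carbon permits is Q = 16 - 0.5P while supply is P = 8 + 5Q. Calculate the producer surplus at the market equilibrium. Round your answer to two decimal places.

Rewriting demand in inverse form: P = 32 - 2Q.
Equilibrium: 32 - 2Q = 8 + 5Q, so Q* = 3.4286 and P* = 25.1429.
PS is the area between P* and the supply curve from 0 to Q*: (1/2)(3.4286)(17.1429) = 29.3878.

29.39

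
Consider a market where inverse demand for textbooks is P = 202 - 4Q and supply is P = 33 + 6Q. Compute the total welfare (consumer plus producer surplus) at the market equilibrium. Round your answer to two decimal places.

Setting demand equal to supply, 169 = 10Q, so Q* = 16.9 and P* = 134.4.
Total surplus is the full triangle between the curves from 0 to Q*: (1/2)(16.9)(202 - 33) = 1428.05.

1428.05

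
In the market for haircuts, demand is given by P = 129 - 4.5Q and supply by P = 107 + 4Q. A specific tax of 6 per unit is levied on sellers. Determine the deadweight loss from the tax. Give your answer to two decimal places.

Pre-tax equilibrium: 129 - 4.5Q = 107 + 4Q gives Q* = 2.5882, P* = 117.3529.
With the tax, sellers need 6 more per unit: 129 - 4.5Q = 107 + 4Q + 6, so Q_t = 1.8824. Buyers pay P_b = 120.5294; sellers receive P_s = P_b - 6 = 114.5294.
The welfare triangle lost has base Q* - Q_t = 0.7059 and height t = 6, so DWL = (1/2)(0.7059)(6) = 2.1176.

2.12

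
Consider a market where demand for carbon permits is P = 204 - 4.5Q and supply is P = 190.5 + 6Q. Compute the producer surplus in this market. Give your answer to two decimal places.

4.96

Set 204 - 4.5Q = 190.5 + 6Q, which gives 13.5 = 10.5Q, so Q* = 1.2857 and P* = 204 - 4.5(1.2857) = 198.2143.
The supply curve's price intercept is 190.5, so PS = (1/2)(Q*)(P* - 190.5) = (1/2)(1.2857)(7.7143) = 4.9592.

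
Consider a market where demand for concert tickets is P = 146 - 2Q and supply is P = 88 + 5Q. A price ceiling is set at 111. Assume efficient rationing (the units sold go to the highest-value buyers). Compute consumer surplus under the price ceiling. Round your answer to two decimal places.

139.84

Without the control, 146 - 2Q = 88 + 5Q so Q* = 8.2857 and P* = 129.4286.
At P = 111, sellers supply (111 - 88)/5 = 4.6 while buyers want more, so the quantity traded is 4.6 at price 111.
The demand price at Q = 4.6 is 136.8. CS is the trapezoid between demand and 111 over [0, 4.6]: (1/2)[(146 - 111) + (136.8 - 111)](4.6) = 139.84.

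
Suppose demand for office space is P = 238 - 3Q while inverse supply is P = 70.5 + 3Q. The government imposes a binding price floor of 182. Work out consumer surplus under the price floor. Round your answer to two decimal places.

522.67

Free-market equilibrium: 238 - 3Q = 70.5 + 3Q gives Q* = 27.9167, P* = 154.25.
At the floor price 182, quantity demanded is (238 - 182)/3 = 18.6667; demand is the short side, so Q = 18.6667 trades at P = 182.
CS is the triangle under demand above 182: (1/2)(18.6667)(238 - 182) = 522.6667.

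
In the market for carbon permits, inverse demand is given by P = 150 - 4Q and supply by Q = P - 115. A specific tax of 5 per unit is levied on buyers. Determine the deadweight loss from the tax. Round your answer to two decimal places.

2.50

Rewriting supply in inverse form: P = 115 + Q.
Pre-tax equilibrium: 150 - 4Q = 115 + Q gives Q* = 7, P* = 122.
With the tax, buyers' net willingness to pay falls by 5: (150 - 5) - 4Q = 115 + Q, so Q_t = 6. Buyers pay P_b = 126; sellers receive P_s = P_b - 5 = 121.
Deadweight loss is the triangle between the curves from Q_t to Q*: (1/2)(7 - 6)(5) = 2.5.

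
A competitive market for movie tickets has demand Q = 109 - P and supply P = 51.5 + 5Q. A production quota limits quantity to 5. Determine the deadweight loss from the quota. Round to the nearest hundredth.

63.02

Rewriting demand in inverse form: P = 109 - Q.
Unrestricted equilibrium: Q* = (109 - 51.5)/(1 + 5) = 9.5833.
At Q = 5 the demand price is 109 - (5) = 104 and the supply price is 51.5 + 5(5) = 76.5.
DWL = (1/2)(gap between curves at 5) x (Q* - 5) = (1/2)(27.5)(4.5833) = 63.0208.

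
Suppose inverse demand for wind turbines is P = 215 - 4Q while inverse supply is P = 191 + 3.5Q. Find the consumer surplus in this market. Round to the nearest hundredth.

Set 215 - 4Q = 191 + 3.5Q, which gives 24 = 7.5Q, so Q* = 3.2 and P* = 215 - 4(3.2) = 202.2.
The demand choke price is 215, so CS = (1/2)(Q*)(215 - P*) = (1/2)(3.2)(12.8) = 20.48.

20.48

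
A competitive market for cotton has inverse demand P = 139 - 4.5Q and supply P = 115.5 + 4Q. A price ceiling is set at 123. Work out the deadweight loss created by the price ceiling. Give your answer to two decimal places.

Free-market equilibrium: 139 - 4.5Q = 115.5 + 4Q gives Q* = 2.7647, P* = 126.5588.
At the ceiling price 123, quantity supplied is (123 - 115.5)/4 = 1.875; supply is the short side, so Q = 1.875 trades at P = 123.
At Q = 1.875 the demand price is 130.5625 and the supply price is 123. Deadweight loss is the triangle between the curves from 1.875 to 2.7647: (1/2)(130.5625 - 123)(2.7647 - 1.875) = 3.3642.

3.36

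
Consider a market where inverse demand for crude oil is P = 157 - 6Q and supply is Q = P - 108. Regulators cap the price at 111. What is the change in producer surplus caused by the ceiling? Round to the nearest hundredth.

-20.00

Rewriting supply in inverse form: P = 108 + Q.
Free-market equilibrium: 157 - 6Q = 108 + Q gives Q* = 7, P* = 115.
At P = 111, sellers supply (111 - 108)/1 = 3 while buyers want more, so the quantity traded is 3 at price 111.
PS goes from (1/2)(7)(7) = 24.5 to 4.5 (computed as (111 - 108)(3) - (1/2)(1)(3)^2), a change of -20.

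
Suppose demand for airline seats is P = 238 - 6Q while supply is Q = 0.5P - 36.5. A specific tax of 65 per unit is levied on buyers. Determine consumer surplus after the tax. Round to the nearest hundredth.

Rewriting supply in inverse form: P = 73 + 2Q.
Pre-tax equilibrium: 238 - 6Q = 73 + 2Q gives Q* = 20.625, P* = 114.25.
A tax on buyers shifts demand down by 65: (238 - 65) - 6Q = 73 + 2Q, so Q_t = 12.5. Buyers pay P_b = 163; sellers receive P_s = P_b - 65 = 98.
Consumer surplus is the triangle under demand above P_b: (1/2)(12.5)(238 - 163) = 468.75.

468.75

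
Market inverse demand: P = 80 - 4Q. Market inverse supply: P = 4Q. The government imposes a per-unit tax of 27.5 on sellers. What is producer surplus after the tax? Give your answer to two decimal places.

86.13

Without the tax, 80 - 4Q = 4Q so Q* = 10 and P* = 40.
With the tax, sellers need 27.5 more per unit: 80 - 4Q = 4Q + 27.5, so Q_t = 6.5625. Buyers pay P_b = 53.75; sellers receive P_s = P_b - 27.5 = 26.25.
PS = (1/2)(Q_t)(P_s - 0) = (1/2)(6.5625)(26.25) = 86.1328.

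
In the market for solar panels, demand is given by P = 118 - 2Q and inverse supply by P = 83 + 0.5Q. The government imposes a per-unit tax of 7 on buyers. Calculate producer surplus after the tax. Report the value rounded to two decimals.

31.36

Pre-tax equilibrium: 118 - 2Q = 83 + 0.5Q gives Q* = 14, P* = 90.
With the tax, buyers' net willingness to pay falls by 7: (118 - 7) - 2Q = 83 + 0.5Q, so Q_t = 11.2. Buyers pay P_b = 95.6; sellers receive P_s = P_b - 7 = 88.6.
Producer surplus is the triangle above supply below P_s: (1/2)(11.2)(88.6 - 83) = 31.36.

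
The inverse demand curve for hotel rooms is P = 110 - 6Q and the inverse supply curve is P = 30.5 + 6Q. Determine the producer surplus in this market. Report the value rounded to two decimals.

Equilibrium: 110 - 6Q = 30.5 + 6Q, so Q* = 6.625 and P* = 70.25.
The supply curve's price intercept is 30.5, so PS = (1/2)(Q*)(P* - 30.5) = (1/2)(6.625)(39.75) = 131.6719.

131.67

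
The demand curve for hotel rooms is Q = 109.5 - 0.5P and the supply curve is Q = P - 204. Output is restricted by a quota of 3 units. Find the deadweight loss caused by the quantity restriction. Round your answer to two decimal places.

Rewriting demand in inverse form: P = 219 - 2Q.
Rewriting supply in inverse form: P = 204 + Q.
Unrestricted equilibrium: Q* = (219 - 204)/(2 + 1) = 5.
At Q = 3 the demand price is 219 - 2(3) = 213 and the supply price is 204 + (3) = 207.
Deadweight loss is the triangle between the curves from 3 to 5: (1/2)(213 - 207)(5 - 3) = 6.

6.00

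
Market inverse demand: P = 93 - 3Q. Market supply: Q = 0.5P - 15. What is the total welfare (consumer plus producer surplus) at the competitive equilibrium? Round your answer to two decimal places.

396.90

Rewriting supply in inverse form: P = 30 + 2Q.
Set 93 - 3Q = 30 + 2Q, which gives 63 = 5Q, so Q* = 12.6 and P* = 93 - 3(12.6) = 55.2.
Total surplus is the full triangle between the curves from 0 to Q*: (1/2)(12.6)(93 - 30) = 396.9.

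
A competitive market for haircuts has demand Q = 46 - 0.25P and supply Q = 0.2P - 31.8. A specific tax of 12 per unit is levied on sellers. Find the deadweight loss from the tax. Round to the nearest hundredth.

8.00

Rewriting demand in inverse form: P = 184 - 4Q.
Rewriting supply in inverse form: P = 159 + 5Q.
Without the tax, 184 - 4Q = 159 + 5Q so Q* = 2.7778 and P* = 172.8889.
With the tax, sellers need 12 more per unit: 184 - 4Q = 159 + 5Q + 12, so Q_t = 1.4444. Buyers pay P_b = 178.2222; sellers receive P_s = P_b - 12 = 166.2222.
The welfare triangle lost has base Q* - Q_t = 1.3333 and height t = 12, so DWL = (1/2)(1.3333)(12) = 8.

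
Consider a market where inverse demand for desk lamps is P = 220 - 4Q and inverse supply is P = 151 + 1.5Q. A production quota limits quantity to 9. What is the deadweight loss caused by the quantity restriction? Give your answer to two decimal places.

34.57

Unrestricted equilibrium: Q* = (220 - 151)/(4 + 1.5) = 12.5455.
At Q = 9 the demand price is 220 - 4(9) = 184 and the supply price is 151 + 1.5(9) = 164.5.
Deadweight loss is the triangle between the curves from 9 to 12.5455: (1/2)(184 - 164.5)(12.5455 - 9) = 34.5682.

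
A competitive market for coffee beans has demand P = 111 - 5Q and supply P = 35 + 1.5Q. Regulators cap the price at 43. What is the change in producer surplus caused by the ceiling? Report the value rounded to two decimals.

Without the control, 111 - 5Q = 35 + 1.5Q so Q* = 11.6923 and P* = 52.5385.
At the ceiling price 43, quantity supplied is (43 - 35)/1.5 = 5.3333; supply is the short side, so Q = 5.3333 trades at P = 43.
PS goes from (1/2)(11.6923)(17.5385) = 102.5325 to 21.3333 (computed as (43 - 35)(5.3333) - (1/2)(1.5)(5.3333)^2), a change of -81.1992.

-81.20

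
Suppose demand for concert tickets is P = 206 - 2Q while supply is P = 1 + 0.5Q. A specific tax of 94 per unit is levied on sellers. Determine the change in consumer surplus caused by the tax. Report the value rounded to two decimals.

-4752.64

Pre-tax equilibrium: 206 - 2Q = 1 + 0.5Q gives Q* = 82, P* = 42.
With the tax, sellers need 94 more per unit: 206 - 2Q = 1 + 0.5Q + 94, so Q_t = 44.4. Buyers pay P_b = 117.2; sellers receive P_s = P_b - 94 = 23.2.
Consumers lose the trapezoid between P* and P_b out to Q_t plus the triangle from Q_t to Q*: change in CS = 1971.36 - 6724 = -4752.64.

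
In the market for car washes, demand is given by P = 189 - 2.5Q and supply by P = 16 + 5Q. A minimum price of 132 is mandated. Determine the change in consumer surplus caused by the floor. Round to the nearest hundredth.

-15.29

Without the control, 189 - 2.5Q = 16 + 5Q so Q* = 23.0667 and P* = 131.3333.
At P = 132, buyers demand (189 - 132)/2.5 = 22.8 while sellers would supply more, so the quantity traded is 22.8 at price 132.
CS goes from (1/2)(23.0667)(57.6667) = 665.0889 to 649.8 (computed as (189 - 132)(22.8) - (1/2)(2.5)(22.8)^2), a change of -15.2889.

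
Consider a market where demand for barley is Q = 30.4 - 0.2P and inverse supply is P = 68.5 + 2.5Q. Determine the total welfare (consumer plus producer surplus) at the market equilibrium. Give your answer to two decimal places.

464.82

Rewriting demand in inverse form: P = 152 - 5Q.
Equilibrium: 152 - 5Q = 68.5 + 2.5Q, so Q* = 11.1333 and P* = 96.3333.
CS = (1/2)(11.1333)(55.6667) = 309.8778 and PS = (1/2)(11.1333)(27.8333) = 154.9389, so total surplus = 464.8167.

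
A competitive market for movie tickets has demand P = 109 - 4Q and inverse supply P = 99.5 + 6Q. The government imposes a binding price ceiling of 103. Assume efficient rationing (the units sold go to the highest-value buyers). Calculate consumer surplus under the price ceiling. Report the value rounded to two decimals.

2.82

Free-market equilibrium: 109 - 4Q = 99.5 + 6Q gives Q* = 0.95, P* = 105.2.
At the ceiling price 103, quantity supplied is (103 - 99.5)/6 = 0.5833; supply is the short side, so Q = 0.5833 trades at P = 103.
The demand price at Q = 0.5833 is 106.6667. CS is the trapezoid between demand and 103 over [0, 0.5833]: (1/2)[(109 - 103) + (106.6667 - 103)](0.5833) = 2.8194.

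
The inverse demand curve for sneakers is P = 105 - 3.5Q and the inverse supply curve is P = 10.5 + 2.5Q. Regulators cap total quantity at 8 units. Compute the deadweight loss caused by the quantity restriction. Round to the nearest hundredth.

180.19

Without the quota, 105 - 3.5Q = 10.5 + 2.5Q gives Q* = 15.75.
At Q = 8 the demand price is 105 - 3.5(8) = 77 and the supply price is 10.5 + 2.5(8) = 30.5.
Deadweight loss is the triangle between the curves from 8 to 15.75: (1/2)(77 - 30.5)(15.75 - 8) = 180.1875.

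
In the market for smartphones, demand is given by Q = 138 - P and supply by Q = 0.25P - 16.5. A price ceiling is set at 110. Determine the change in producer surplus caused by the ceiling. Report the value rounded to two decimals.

Rewriting demand in inverse form: P = 138 - Q.
Rewriting supply in inverse form: P = 66 + 4Q.
Free-market equilibrium: 138 - Q = 66 + 4Q gives Q* = 14.4, P* = 123.6.
At P = 110, sellers supply (110 - 66)/4 = 11 while buyers want more, so the quantity traded is 11 at price 110.
PS goes from (1/2)(14.4)(57.6) = 414.72 to 242 (computed as (110 - 66)(11) - (1/2)(4)(11)^2), a change of -172.72.

-172.72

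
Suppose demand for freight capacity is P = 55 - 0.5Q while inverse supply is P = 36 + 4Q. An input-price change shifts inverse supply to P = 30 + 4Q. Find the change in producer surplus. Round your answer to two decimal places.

26.07

Initial equilibrium: Q_0 = 4.2222, P_0 = 52.8889; CS_0 = (1/2)(4.2222)(2.1111) = 4.4568, PS_0 = (1/2)(4.2222)(16.8889) = 35.6543.
New equilibrium: 55 - 0.5Q = 30 + 4Q gives Q_1 = 5.5556, P_1 = 52.2222; CS_1 = 7.716, PS_1 = 61.7284.
Change in producer surplus = 61.7284 - 35.6543 = 26.0741.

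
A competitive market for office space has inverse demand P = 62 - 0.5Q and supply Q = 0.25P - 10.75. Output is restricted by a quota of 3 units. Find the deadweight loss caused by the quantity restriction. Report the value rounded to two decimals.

Rewriting supply in inverse form: P = 43 + 4Q.
Unrestricted equilibrium: Q* = (62 - 43)/(0.5 + 4) = 4.2222.
At Q = 3 the demand price is 62 - 0.5(3) = 60.5 and the supply price is 43 + 4(3) = 55.
DWL = (1/2)(gap between curves at 3) x (Q* - 3) = (1/2)(5.5)(1.2222) = 3.3611.

3.36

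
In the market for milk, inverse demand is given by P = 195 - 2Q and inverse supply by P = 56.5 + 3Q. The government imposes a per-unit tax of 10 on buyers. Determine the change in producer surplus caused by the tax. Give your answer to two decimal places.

Without the tax, 195 - 2Q = 56.5 + 3Q so Q* = 27.7 and P* = 139.6.
A tax on buyers shifts demand down by 10: (195 - 10) - 2Q = 56.5 + 3Q, so Q_t = 25.7. Buyers pay P_b = 143.6; sellers receive P_s = P_b - 10 = 133.6.
PS falls from (1/2)(27.7)(83.1) = 1150.935 to (1/2)(25.7)(77.1) = 990.735, a change of -160.2.

-160.20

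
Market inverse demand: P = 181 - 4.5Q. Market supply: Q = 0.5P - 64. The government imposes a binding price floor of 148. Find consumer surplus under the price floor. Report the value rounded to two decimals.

Rewriting supply in inverse form: P = 128 + 2Q.
Free-market equilibrium: 181 - 4.5Q = 128 + 2Q gives Q* = 8.1538, P* = 144.3077.
At the floor price 148, quantity demanded is (181 - 148)/4.5 = 7.3333; demand is the short side, so Q = 7.3333 trades at P = 148.
CS is the triangle under demand above 148: (1/2)(7.3333)(181 - 148) = 121.

121.00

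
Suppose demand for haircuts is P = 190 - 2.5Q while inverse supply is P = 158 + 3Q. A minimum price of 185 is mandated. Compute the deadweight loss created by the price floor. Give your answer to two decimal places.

40.09

Free-market equilibrium: 190 - 2.5Q = 158 + 3Q gives Q* = 5.8182, P* = 175.4545.
At the floor price 185, quantity demanded is (190 - 185)/2.5 = 2; demand is the short side, so Q = 2 trades at P = 185.
At Q = 2 the demand price is 185 and the supply price is 164. Deadweight loss is the triangle between the curves from 2 to 5.8182: (1/2)(185 - 164)(5.8182 - 2) = 40.0909.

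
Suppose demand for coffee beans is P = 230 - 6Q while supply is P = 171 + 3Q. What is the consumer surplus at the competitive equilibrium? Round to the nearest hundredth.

128.93

Set 230 - 6Q = 171 + 3Q, which gives 59 = 9Q, so Q* = 6.5556 and P* = 230 - 6(6.5556) = 190.6667.
CS is the area between the demand curve and P* from 0 to Q*: (1/2)(6.5556)(39.3333) = 128.9259.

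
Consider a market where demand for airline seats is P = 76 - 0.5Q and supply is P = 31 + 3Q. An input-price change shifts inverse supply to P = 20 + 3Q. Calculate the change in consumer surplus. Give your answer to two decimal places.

22.67

Initial equilibrium: Q_0 = 12.8571, P_0 = 69.5714; CS_0 = (1/2)(12.8571)(6.4286) = 41.3265, PS_0 = (1/2)(12.8571)(38.5714) = 247.9592.
New equilibrium: 76 - 0.5Q = 20 + 3Q gives Q_1 = 16, P_1 = 68; CS_1 = 64, PS_1 = 384.
Change in consumer surplus = 64 - 41.3265 = 22.6735.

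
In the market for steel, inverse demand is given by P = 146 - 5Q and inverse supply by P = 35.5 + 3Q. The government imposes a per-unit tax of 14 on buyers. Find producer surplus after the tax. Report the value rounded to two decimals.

218.26

Without the tax, 146 - 5Q = 35.5 + 3Q so Q* = 13.8125 and P* = 76.9375.
A tax on buyers shifts demand down by 14: (146 - 14) - 5Q = 35.5 + 3Q, so Q_t = 12.0625. Buyers pay P_b = 85.6875; sellers receive P_s = P_b - 14 = 71.6875.
PS = (1/2)(Q_t)(P_s - 35.5) = (1/2)(12.0625)(36.1875) = 218.2559.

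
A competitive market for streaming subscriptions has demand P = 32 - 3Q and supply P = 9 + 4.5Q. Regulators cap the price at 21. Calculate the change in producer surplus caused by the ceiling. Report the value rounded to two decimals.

-5.16

Without the control, 32 - 3Q = 9 + 4.5Q so Q* = 3.0667 and P* = 22.8.
At the ceiling price 21, quantity supplied is (21 - 9)/4.5 = 2.6667; supply is the short side, so Q = 2.6667 trades at P = 21.
PS goes from (1/2)(3.0667)(13.8) = 21.16 to 16 (computed as (21 - 9)(2.6667) - (1/2)(4.5)(2.6667)^2), a change of -5.16.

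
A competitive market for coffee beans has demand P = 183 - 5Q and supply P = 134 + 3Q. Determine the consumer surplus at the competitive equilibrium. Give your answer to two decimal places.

93.79

Equilibrium: 183 - 5Q = 134 + 3Q, so Q* = 6.125 and P* = 152.375.
CS is the area between the demand curve and P* from 0 to Q*: (1/2)(6.125)(30.625) = 93.7891.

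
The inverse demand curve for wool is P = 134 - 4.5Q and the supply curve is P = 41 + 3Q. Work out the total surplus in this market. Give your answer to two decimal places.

Equilibrium: 134 - 4.5Q = 41 + 3Q, so Q* = 12.4 and P* = 78.2.
Total surplus is the full triangle between the curves from 0 to Q*: (1/2)(12.4)(134 - 41) = 576.6.

576.60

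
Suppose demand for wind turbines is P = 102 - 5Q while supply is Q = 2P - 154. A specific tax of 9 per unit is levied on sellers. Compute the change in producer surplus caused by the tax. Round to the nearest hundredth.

-3.05

Rewriting supply in inverse form: P = 77 + 0.5Q.
Pre-tax equilibrium: 102 - 5Q = 77 + 0.5Q gives Q* = 4.5455, P* = 79.2727.
With the tax, sellers need 9 more per unit: 102 - 5Q = 77 + 0.5Q + 9, so Q_t = 2.9091. Buyers pay P_b = 87.4545; sellers receive P_s = P_b - 9 = 78.4545.
PS falls from (1/2)(4.5455)(2.2727) = 5.1653 to (1/2)(2.9091)(1.4545) = 2.1157, a change of -3.0496.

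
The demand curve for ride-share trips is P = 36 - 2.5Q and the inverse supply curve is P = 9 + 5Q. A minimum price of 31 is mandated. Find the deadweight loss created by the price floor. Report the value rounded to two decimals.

Without the control, 36 - 2.5Q = 9 + 5Q so Q* = 3.6 and P* = 27.
At the floor price 31, quantity demanded is (36 - 31)/2.5 = 2; demand is the short side, so Q = 2 trades at P = 31.
At Q = 2 the demand price is 31 and the supply price is 19. Deadweight loss is the triangle between the curves from 2 to 3.6: (1/2)(31 - 19)(3.6 - 2) = 9.6.

9.60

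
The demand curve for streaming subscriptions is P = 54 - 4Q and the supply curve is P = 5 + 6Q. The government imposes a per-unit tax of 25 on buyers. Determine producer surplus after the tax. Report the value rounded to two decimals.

Without the tax, 54 - 4Q = 5 + 6Q so Q* = 4.9 and P* = 34.4.
A tax on buyers shifts demand down by 25: (54 - 25) - 4Q = 5 + 6Q, so Q_t = 2.4. Buyers pay P_b = 44.4; sellers receive P_s = P_b - 25 = 19.4.
Producer surplus is the triangle above supply below P_s: (1/2)(2.4)(19.4 - 5) = 17.28.

17.28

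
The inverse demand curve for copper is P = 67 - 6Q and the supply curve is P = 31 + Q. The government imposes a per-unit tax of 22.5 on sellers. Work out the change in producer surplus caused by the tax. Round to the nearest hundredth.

-11.36

Pre-tax equilibrium: 67 - 6Q = 31 + Q gives Q* = 5.1429, P* = 36.1429.
A tax on sellers shifts supply up by 22.5: 67 - 6Q = 31 + Q + 22.5, so Q_t = 1.9286. Buyers pay P_b = 55.4286; sellers receive P_s = P_b - 22.5 = 32.9286.
Producers lose the trapezoid between P_s and P* out to Q_t plus the triangle from Q_t to Q*: change in PS = 1.8597 - 13.2245 = -11.3648.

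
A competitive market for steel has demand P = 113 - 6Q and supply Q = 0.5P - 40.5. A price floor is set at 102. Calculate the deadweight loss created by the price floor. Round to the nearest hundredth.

Rewriting supply in inverse form: P = 81 + 2Q.
Free-market equilibrium: 113 - 6Q = 81 + 2Q gives Q* = 4, P* = 89.
At the floor price 102, quantity demanded is (113 - 102)/6 = 1.8333; demand is the short side, so Q = 1.8333 trades at P = 102.
The lost-trades triangle has base Q* - 1.8333 = 2.1667 and height equal to the gap between the curves at Q = 1.8333, which is 102 - 84.6667 = 17.3333. DWL = (1/2)(2.1667)(17.3333) = 18.7778.

18.78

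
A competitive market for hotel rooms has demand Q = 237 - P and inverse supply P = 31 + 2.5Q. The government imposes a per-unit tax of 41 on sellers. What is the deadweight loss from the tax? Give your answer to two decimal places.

Rewriting demand in inverse form: P = 237 - Q.
Without the tax, 237 - Q = 31 + 2.5Q so Q* = 58.8571 and P* = 178.1429.
A tax on sellers shifts supply up by 41: 237 - Q = 31 + 2.5Q + 41, so Q_t = 47.1429. Buyers pay P_b = 189.8571; sellers receive P_s = P_b - 41 = 148.8571.
Deadweight loss is the triangle between the curves from Q_t to Q*: (1/2)(58.8571 - 47.1429)(41) = 240.1429.

240.14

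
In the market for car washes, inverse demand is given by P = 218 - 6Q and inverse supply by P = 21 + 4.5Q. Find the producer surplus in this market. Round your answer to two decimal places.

Set 218 - 6Q = 21 + 4.5Q, which gives 197 = 10.5Q, so Q* = 18.7619 and P* = 218 - 6(18.7619) = 105.4286.
Producer surplus is the triangle above supply below P*: (1/2)(18.7619)(105.4286 - 21) = (1/2)(18.7619)(84.4286) = 792.0204.

792.02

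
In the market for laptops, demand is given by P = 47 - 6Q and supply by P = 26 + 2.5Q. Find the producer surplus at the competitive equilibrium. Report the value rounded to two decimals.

Set 47 - 6Q = 26 + 2.5Q, which gives 21 = 8.5Q, so Q* = 2.4706 and P* = 47 - 6(2.4706) = 32.1765.
Producer surplus is the triangle above supply below P*: (1/2)(2.4706)(32.1765 - 26) = (1/2)(2.4706)(6.1765) = 7.6298.

7.63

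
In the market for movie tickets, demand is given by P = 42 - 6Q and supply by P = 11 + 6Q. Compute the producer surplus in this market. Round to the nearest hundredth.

20.02

Set 42 - 6Q = 11 + 6Q, which gives 31 = 12Q, so Q* = 2.5833 and P* = 42 - 6(2.5833) = 26.5.
PS is the area between P* and the supply curve from 0 to Q*: (1/2)(2.5833)(15.5) = 20.0208.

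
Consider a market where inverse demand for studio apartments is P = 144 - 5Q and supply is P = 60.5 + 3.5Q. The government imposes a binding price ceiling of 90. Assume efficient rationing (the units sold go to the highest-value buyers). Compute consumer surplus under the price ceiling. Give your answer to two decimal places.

277.54

Without the control, 144 - 5Q = 60.5 + 3.5Q so Q* = 9.8235 and P* = 94.8824.
At the ceiling price 90, quantity supplied is (90 - 60.5)/3.5 = 8.4286; supply is the short side, so Q = 8.4286 trades at P = 90.
The demand price at Q = 8.4286 is 101.8571. CS is the trapezoid between demand and 90 over [0, 8.4286]: (1/2)[(144 - 90) + (101.8571 - 90)](8.4286) = 277.5408.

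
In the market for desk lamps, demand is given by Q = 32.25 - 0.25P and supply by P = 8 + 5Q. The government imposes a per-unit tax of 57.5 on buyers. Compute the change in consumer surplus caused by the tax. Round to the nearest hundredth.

-261.94

Rewriting demand in inverse form: P = 129 - 4Q.
Without the tax, 129 - 4Q = 8 + 5Q so Q* = 13.4444 and P* = 75.2222.
A tax on buyers shifts demand down by 57.5: (129 - 57.5) - 4Q = 8 + 5Q, so Q_t = 7.0556. Buyers pay P_b = 100.7778; sellers receive P_s = P_b - 57.5 = 43.2778.
Consumers lose the trapezoid between P* and P_b out to Q_t plus the triangle from Q_t to Q*: change in CS = 99.5617 - 361.5062 = -261.9444.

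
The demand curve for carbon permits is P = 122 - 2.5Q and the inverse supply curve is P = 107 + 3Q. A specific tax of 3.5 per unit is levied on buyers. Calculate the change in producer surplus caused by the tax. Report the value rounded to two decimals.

-4.60

Without the tax, 122 - 2.5Q = 107 + 3Q so Q* = 2.7273 and P* = 115.1818.
A tax on buyers shifts demand down by 3.5: (122 - 3.5) - 2.5Q = 107 + 3Q, so Q_t = 2.0909. Buyers pay P_b = 116.7727; sellers receive P_s = P_b - 3.5 = 113.2727.
Producers lose the trapezoid between P_s and P* out to Q_t plus the triangle from Q_t to Q*: change in PS = 6.5579 - 11.157 = -4.5992.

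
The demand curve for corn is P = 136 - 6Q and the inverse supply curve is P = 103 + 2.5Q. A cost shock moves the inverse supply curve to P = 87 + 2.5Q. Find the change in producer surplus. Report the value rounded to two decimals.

22.70

Initial equilibrium: Q_0 = 3.8824, P_0 = 112.7059; CS_0 = (1/2)(3.8824)(23.2941) = 45.218, PS_0 = (1/2)(3.8824)(9.7059) = 18.8408.
New equilibrium: 136 - 6Q = 87 + 2.5Q gives Q_1 = 5.7647, P_1 = 101.4118; CS_1 = 99.6955, PS_1 = 41.5398.
Change in producer surplus = 41.5398 - 18.8408 = 22.699.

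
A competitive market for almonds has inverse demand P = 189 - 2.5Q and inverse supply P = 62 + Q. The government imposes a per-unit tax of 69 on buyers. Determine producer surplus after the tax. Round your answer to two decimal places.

137.31

Without the tax, 189 - 2.5Q = 62 + Q so Q* = 36.2857 and P* = 98.2857.
With the tax, buyers' net willingness to pay falls by 69: (189 - 69) - 2.5Q = 62 + Q, so Q_t = 16.5714. Buyers pay P_b = 147.5714; sellers receive P_s = P_b - 69 = 78.5714.
PS = (1/2)(Q_t)(P_s - 62) = (1/2)(16.5714)(16.5714) = 137.3061.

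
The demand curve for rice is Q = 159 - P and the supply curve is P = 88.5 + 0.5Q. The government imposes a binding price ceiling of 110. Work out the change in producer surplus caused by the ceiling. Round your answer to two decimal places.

Rewriting demand in inverse form: P = 159 - Q.
Free-market equilibrium: 159 - Q = 88.5 + 0.5Q gives Q* = 47, P* = 112.
At P = 110, sellers supply (110 - 88.5)/0.5 = 43 while buyers want more, so the quantity traded is 43 at price 110.
PS goes from (1/2)(47)(23.5) = 552.25 to 462.25 (computed as (110 - 88.5)(43) - (1/2)(0.5)(43)^2), a change of -90.

-90.00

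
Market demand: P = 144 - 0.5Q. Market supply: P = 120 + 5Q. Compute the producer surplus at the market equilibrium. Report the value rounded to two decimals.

Set 144 - 0.5Q = 120 + 5Q, which gives 24 = 5.5Q, so Q* = 4.3636 and P* = 144 - 0.5(4.3636) = 141.8182.
Producer surplus is the triangle above supply below P*: (1/2)(4.3636)(141.8182 - 120) = (1/2)(4.3636)(21.8182) = 47.6033.

47.60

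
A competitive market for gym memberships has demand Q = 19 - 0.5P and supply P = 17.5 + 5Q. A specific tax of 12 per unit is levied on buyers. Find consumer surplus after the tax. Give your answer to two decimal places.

1.47

Rewriting demand in inverse form: P = 38 - 2Q.
Without the tax, 38 - 2Q = 17.5 + 5Q so Q* = 2.9286 and P* = 32.1429.
With the tax, buyers' net willingness to pay falls by 12: (38 - 12) - 2Q = 17.5 + 5Q, so Q_t = 1.2143. Buyers pay P_b = 35.5714; sellers receive P_s = P_b - 12 = 23.5714.
CS = (1/2)(Q_t)(38 - P_b) = (1/2)(1.2143)(2.4286) = 1.4745.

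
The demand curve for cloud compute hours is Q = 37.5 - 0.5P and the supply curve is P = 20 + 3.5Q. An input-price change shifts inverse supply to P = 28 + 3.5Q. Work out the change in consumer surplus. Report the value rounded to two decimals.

-26.98

Rewriting demand in inverse form: P = 75 - 2Q.
Initial equilibrium: Q_0 = 10, P_0 = 55; CS_0 = (1/2)(10)(20) = 100, PS_0 = (1/2)(10)(35) = 175.
New equilibrium: 75 - 2Q = 28 + 3.5Q gives Q_1 = 8.5455, P_1 = 57.9091; CS_1 = 73.0248, PS_1 = 127.7934.
Change in consumer surplus = 73.0248 - 100 = -26.9752.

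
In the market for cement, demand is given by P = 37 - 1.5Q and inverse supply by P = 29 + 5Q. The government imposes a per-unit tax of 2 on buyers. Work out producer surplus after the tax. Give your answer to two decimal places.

Without the tax, 37 - 1.5Q = 29 + 5Q so Q* = 1.2308 and P* = 35.1538.
With the tax, buyers' net willingness to pay falls by 2: (37 - 2) - 1.5Q = 29 + 5Q, so Q_t = 0.9231. Buyers pay P_b = 35.6154; sellers receive P_s = P_b - 2 = 33.6154.
PS = (1/2)(Q_t)(P_s - 29) = (1/2)(0.9231)(4.6154) = 2.1302.

2.13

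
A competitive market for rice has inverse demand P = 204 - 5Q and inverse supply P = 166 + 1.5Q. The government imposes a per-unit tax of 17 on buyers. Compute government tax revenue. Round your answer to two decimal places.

54.92

Pre-tax equilibrium: 204 - 5Q = 166 + 1.5Q gives Q* = 5.8462, P* = 174.7692.
With the tax, buyers' net willingness to pay falls by 17: (204 - 17) - 5Q = 166 + 1.5Q, so Q_t = 3.2308. Buyers pay P_b = 187.8462; sellers receive P_s = P_b - 17 = 170.8462.
Tax revenue = t x Q_t = 17 x 3.2308 = 54.9231.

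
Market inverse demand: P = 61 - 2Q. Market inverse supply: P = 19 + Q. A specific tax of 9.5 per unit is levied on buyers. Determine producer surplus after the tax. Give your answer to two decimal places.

Without the tax, 61 - 2Q = 19 + Q so Q* = 14 and P* = 33.
A tax on buyers shifts demand down by 9.5: (61 - 9.5) - 2Q = 19 + Q, so Q_t = 10.8333. Buyers pay P_b = 39.3333; sellers receive P_s = P_b - 9.5 = 29.8333.
Producer surplus is the triangle above supply below P_s: (1/2)(10.8333)(29.8333 - 19) = 58.6806.

58.68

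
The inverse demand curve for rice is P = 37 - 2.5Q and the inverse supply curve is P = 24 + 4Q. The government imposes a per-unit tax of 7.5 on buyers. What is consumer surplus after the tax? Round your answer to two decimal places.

0.89

Without the tax, 37 - 2.5Q = 24 + 4Q so Q* = 2 and P* = 32.
With the tax, buyers' net willingness to pay falls by 7.5: (37 - 7.5) - 2.5Q = 24 + 4Q, so Q_t = 0.8462. Buyers pay P_b = 34.8846; sellers receive P_s = P_b - 7.5 = 27.3846.
Consumer surplus is the triangle under demand above P_b: (1/2)(0.8462)(37 - 34.8846) = 0.895.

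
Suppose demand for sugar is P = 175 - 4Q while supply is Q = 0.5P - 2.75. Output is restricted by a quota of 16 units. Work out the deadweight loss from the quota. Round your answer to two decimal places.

Rewriting supply in inverse form: P = 5.5 + 2Q.
Without the quota, 175 - 4Q = 5.5 + 2Q gives Q* = 28.25.
At Q = 16 the demand price is 175 - 4(16) = 111 and the supply price is 5.5 + 2(16) = 37.5.
Deadweight loss is the triangle between the curves from 16 to 28.25: (1/2)(111 - 37.5)(28.25 - 16) = 450.1875.

450.19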